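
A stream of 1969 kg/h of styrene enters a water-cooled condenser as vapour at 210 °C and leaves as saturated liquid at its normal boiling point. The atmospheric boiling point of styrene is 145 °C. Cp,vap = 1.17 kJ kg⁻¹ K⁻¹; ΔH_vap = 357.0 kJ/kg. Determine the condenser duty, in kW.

vapour 210→145 °C: -76.05 kJ/kg
condensation at 145 °C: -357 kJ/kg
Δh = -76.05 + -357 = -433.05 kJ/kg
Q = ṁ·Δh = 1969 kg/h × -433.05 kJ/kg = -852680 kJ/h
|Q| = 236.85 kW

Q_c = 237 kW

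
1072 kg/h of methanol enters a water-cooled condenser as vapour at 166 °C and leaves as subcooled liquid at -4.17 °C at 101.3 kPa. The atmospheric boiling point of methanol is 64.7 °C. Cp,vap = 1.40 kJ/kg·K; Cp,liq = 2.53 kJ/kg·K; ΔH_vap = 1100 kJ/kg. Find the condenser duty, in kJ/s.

vapour 166→64.7 °C: -141.82 kJ/kg
condensation at 64.7 °C: -1100 kJ/kg
liquid 64.7→-4.17 °C: -174.24 kJ/kg
Δh = -141.82 + -1100 + -174.24 = -1416.1 kJ/kg
Q = ṁ·Δh = 1072 kg/h × -1416.1 kJ/kg = -1.518e+06 kJ/h
|Q| = 421.67 kW

Q_c = 422 kJ/s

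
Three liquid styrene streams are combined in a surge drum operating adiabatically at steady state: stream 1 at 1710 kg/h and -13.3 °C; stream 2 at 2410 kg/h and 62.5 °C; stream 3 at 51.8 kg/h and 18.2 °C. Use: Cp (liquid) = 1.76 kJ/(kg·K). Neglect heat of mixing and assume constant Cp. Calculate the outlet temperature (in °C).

T_out = 30.9 °C

Adiabatic, steady state ⇒ Σ ṁᵢCp,ᵢ(T_out − Tᵢ) = 0
T_out = Σ ṁᵢCp,ᵢTᵢ / Σ ṁᵢCp,ᵢ
      = 226730 / 7342.4 = 30.88 °C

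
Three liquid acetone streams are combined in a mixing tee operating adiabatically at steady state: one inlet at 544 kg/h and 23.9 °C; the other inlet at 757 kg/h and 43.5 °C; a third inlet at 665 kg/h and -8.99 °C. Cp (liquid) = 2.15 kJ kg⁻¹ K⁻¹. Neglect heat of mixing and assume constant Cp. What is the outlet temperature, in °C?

T_out = 20.3 °C

Energy balance with Q = 0: Σ ṁᵢCp,ᵢ(T_out − Tᵢ) = 0
T_out = Σ ṁᵢCp,ᵢTᵢ / Σ ṁᵢCp,ᵢ
      = 85898 / 4226.9 = 20.322 °C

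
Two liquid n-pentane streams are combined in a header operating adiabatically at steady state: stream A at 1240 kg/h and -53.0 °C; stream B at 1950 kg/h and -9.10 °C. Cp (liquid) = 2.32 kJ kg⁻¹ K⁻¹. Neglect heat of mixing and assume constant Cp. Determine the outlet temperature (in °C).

Energy balance with Q = 0: Σ ṁᵢCp,ᵢ(T_out − Tᵢ) = 0
T_out = Σ ṁᵢCp,ᵢTᵢ / Σ ṁᵢCp,ᵢ
      = -193640 / 7400.8 = -26.165 °C

T_out = -26.2 °C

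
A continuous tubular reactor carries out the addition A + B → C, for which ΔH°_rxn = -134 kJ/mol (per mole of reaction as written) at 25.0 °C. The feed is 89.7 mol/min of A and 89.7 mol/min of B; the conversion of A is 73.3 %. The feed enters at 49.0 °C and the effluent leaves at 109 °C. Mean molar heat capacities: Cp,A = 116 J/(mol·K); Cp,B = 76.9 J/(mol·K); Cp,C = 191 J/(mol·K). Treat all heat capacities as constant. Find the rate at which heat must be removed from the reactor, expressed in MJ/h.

Extent of reaction ξ = 0.733 × 89.7 = 65.75 mol/min
Reaction term: ξ·ΔH°_rxn = 65.75 × -134 = -8810.5 kJ/min
Sensible, feed 49.0→25 °C: -415.28 kJ/min
Outlet flows (mol/min): A 23.95, B 23.95, C 65.75
Sensible, products 25→109 °C: 1443 kJ/min
Q = ΔH = -7782.8 kJ/min = -129.71 kW
Heat removed = 466.97 MJ/h

Q_out = 467 MJ/h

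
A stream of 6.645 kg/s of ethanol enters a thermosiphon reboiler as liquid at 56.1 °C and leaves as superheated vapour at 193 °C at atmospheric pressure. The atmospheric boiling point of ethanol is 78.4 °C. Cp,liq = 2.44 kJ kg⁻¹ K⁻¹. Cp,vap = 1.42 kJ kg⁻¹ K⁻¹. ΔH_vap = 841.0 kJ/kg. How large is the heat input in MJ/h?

Q = 25300 MJ/h

liquid 56.1→78.4 °C: 54.412 kJ/kg
vaporisation at 78.4 °C: 841 kJ/kg
vapour 78.4→193 °C: 162.73 kJ/kg
Δh = 54.412 + 841 + 162.73 = 1058.1 kJ/kg
Q = ṁ·Δh = 6.645 kg/s × 1058.1 kJ/kg = 7031.4 kJ/s
|Q| = 7031.4 kW = 25313 MJ/h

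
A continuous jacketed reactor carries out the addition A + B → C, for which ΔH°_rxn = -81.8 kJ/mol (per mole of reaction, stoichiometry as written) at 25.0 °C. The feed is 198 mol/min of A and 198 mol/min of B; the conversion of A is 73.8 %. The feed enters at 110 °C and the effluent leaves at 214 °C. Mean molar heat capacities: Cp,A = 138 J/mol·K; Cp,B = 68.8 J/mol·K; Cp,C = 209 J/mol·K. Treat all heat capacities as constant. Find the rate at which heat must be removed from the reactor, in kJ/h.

Q_out = 458000 kJ/h

Extent of reaction ξ = 0.738 × 198 = 146.12 mol/min
Reaction term: ξ·ΔH°_rxn = 146.12 × -81.8 = -11953 kJ/min
Sensible, feed 110→25 °C: -3480.4 kJ/min
Outlet flows (mol/min): A 51.876, B 51.876, C 146.12
Sensible, products 25→214 °C: 7799.6 kJ/min
Q = ΔH = -7633.8 kJ/min = -127.23 kW
Heat removed = 458030 kJ/h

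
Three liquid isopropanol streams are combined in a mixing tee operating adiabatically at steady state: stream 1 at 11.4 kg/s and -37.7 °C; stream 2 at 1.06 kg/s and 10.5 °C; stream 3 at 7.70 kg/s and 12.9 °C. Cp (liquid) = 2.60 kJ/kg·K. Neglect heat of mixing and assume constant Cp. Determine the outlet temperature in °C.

No heat crosses the boundary, so H_out = H_in.
T_out = Σ ṁᵢCp,ᵢTᵢ / Σ ṁᵢCp,ᵢ
      = -830.23 / 52.416 = -15.839 °C

T_out = -15.8 °C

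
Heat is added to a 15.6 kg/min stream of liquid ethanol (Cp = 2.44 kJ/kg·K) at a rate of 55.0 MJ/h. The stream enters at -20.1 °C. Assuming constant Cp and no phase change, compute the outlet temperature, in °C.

Q = 55.0 MJ/h = 916.67 kJ/min
ΔT = Q/(ṁ·Cp) = 916.67/(15.6×2.44) = 24.082 K
T_out = -20.1 + 24.082 = 3.9822 °C

T_out = 3.98 °C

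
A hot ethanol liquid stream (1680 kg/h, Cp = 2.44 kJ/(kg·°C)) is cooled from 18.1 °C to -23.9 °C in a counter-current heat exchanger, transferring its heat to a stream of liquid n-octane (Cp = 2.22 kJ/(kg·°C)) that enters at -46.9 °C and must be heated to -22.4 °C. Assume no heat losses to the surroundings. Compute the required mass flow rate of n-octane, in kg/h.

Heat released by hot stream: Q = 1680 × 2.44 × (18.1 − -23.9) = 172170 kJ/h
Energy balance on cold side (adiabatic exchanger): Q = ṁ_c·Cp_c·(T_c,out − T_c,in)
ṁ_c = 172170 / [2.22 × (-22.4 − -46.9)] = 3165.4 kg/h

ṁ_c = 3170 kg/h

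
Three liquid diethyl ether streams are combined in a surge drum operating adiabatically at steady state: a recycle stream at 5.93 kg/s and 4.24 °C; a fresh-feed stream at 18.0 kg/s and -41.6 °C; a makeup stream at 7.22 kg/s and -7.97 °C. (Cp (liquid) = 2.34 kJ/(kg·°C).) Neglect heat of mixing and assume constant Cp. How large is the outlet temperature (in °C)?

Adiabatic, steady state ⇒ Σ ṁᵢCp,ᵢ(T_out − Tᵢ) = 0
Σ ṁᵢCp,ᵢTᵢ = 5.93×2.34×4.24 + 18.0×2.34×-41.6 + 7.22×2.34×-7.97 = -1828
Σ ṁᵢCp,ᵢ = 5.93×2.34 + 18.0×2.34 + 7.22×2.34 = 72.891
T_out = -1828 / 72.891 = -25.079 °C

T_out = -25.1 °C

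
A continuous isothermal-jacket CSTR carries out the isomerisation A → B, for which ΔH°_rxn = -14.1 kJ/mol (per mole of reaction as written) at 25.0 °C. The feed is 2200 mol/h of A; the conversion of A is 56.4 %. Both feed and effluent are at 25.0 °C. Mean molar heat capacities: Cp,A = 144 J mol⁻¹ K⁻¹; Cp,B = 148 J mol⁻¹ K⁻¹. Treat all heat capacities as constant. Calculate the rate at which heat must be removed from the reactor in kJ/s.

Extent of reaction ξ = 0.564 × 2200 = 1240.8 mol/h
Reaction term: ξ·ΔH°_rxn = 1240.8 × -14.1 = -17495 kJ/h
Q = ΔH = -17495 kJ/h = -4.8598 kW
Heat removed = 4.8598 kJ/s

Q_out = 4.86 kJ/s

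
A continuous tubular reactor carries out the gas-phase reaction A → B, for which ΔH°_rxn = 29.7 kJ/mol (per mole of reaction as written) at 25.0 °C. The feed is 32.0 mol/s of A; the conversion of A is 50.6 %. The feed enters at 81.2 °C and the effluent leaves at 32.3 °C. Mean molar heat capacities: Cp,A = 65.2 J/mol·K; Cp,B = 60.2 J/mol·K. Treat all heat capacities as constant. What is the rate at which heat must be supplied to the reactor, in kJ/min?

Q_in = 22700 kJ/min

Extent of reaction ξ = 0.506 × 32.0 = 16.192 mol/s
Reaction term: ξ·ΔH°_rxn = 16.192 × 29.7 = 480.9 kJ/s
Sensible, feed 81.2→25 °C: -117.26 kJ/s
Outlet flows (mol/s): A 15.808, B 16.192
Sensible, products 25→32.3 °C: 14.64 kJ/s
Q = ΔH = 378.29 kJ/s = 378.29 kW
Heat supplied = 22697 kJ/min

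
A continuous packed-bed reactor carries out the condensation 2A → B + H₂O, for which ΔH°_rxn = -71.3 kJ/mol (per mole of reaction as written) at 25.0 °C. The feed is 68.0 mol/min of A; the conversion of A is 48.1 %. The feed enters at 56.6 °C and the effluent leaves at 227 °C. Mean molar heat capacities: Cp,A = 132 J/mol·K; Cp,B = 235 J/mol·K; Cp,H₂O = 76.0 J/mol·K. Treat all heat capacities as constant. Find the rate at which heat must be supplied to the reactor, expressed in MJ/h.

Q_in = 31.1 MJ/h

Extent of reaction ξ = 0.481 × 68.0 / 2 = 16.354 mol/min
Reaction term: ξ·ΔH°_rxn = 16.354 × -71.3 = -1166 kJ/min
Sensible, feed 56.6→25 °C: -283.64 kJ/min
Outlet flows (mol/min): A 35.292, B 16.354, H₂O 16.354
Sensible, products 25→227 °C: 1968.4 kJ/min
Q = ΔH = 518.74 kJ/min = 8.6456 kW
Heat supplied = 31.124 MJ/h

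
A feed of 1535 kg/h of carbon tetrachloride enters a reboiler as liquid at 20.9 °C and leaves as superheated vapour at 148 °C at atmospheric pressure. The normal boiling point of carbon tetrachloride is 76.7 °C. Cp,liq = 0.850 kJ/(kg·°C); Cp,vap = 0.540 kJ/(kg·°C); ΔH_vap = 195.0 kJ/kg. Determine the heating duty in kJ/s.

Q = 120 kJ/s

liquid 20.9→76.7 °C: 47.43 kJ/kg
vaporisation at 76.7 °C: 195 kJ/kg
vapour 76.7→148 °C: 38.502 kJ/kg
Δh = 47.43 + 195 + 38.502 = 280.93 kJ/kg
Q = ṁ·Δh = 1535 kg/h × 280.93 kJ/kg = 431230 kJ/h
|Q| = 119.79 kW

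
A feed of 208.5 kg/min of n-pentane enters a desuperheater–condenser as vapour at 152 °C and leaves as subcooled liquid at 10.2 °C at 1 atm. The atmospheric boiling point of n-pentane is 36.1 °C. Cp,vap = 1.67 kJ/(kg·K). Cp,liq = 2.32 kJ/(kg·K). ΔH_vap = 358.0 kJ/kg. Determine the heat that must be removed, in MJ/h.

vapour 152→36.1 °C: -193.55 kJ/kg
condensation at 36.1 °C: -358 kJ/kg
liquid 36.1→10.2 °C: -60.088 kJ/kg
Δh = -193.55 + -358 + -60.088 = -611.64 kJ/kg
Q = ṁ·Δh = 208.5 kg/min × -611.64 kJ/kg = -127530 kJ/min
|Q| = 2125.5 kW = 7651.6 MJ/h

Q_c = 7650 MJ/h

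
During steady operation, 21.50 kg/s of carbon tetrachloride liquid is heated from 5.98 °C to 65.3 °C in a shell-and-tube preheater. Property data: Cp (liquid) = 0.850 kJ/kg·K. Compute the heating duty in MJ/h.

Q = 3900 MJ/h

Q = ṁ·Cp·ΔT = 21.50 × 0.850 × (65.3 − 5.98) = 1084.1 kJ/s
Heating duty = 3902.7 MJ/h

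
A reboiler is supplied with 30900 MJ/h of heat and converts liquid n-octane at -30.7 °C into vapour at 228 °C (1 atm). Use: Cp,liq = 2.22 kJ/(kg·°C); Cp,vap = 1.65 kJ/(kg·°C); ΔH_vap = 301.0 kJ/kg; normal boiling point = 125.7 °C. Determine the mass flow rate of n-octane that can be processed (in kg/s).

ṁ = 10.5 kg/s

Δh = 2.22×(125.7−-30.7) + 301.0 + 1.65×(228−125.7) = 817 kJ/kg
Q = 30900 MJ/h = 8583.3 kJ/s = 8583.3 kJ/s
ṁ = Q/Δh = 8583.3 / 817 = 10.506 kg/s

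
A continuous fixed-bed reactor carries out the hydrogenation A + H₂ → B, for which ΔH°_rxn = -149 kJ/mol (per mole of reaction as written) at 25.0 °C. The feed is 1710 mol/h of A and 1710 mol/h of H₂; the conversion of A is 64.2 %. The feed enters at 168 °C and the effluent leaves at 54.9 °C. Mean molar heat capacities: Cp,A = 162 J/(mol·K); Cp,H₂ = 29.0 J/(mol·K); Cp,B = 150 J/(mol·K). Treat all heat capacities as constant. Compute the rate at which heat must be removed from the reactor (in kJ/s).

Q_out = 56.1 kJ/s

Extent of reaction ξ = 0.642 × 1710 = 1097.8 mol/h
Reaction term: ξ·ΔH°_rxn = 1097.8 × -149 = -163580 kJ/h
Sensible, feed 168→25 °C: -46705 kJ/h
Outlet flows (mol/h): A 612.18, H₂ 612.18, B 1097.8
Sensible, products 25→54.9 °C: 8419.8 kJ/h
Q = ΔH = -201860 kJ/h = -56.072 kW
Heat removed = 56.072 kJ/s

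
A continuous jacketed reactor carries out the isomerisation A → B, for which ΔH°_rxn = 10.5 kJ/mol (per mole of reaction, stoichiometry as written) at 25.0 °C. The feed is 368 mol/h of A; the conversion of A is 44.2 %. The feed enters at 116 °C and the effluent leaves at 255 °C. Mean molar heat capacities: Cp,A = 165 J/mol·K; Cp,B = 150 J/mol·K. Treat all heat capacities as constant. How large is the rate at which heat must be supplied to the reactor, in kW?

Extent of reaction ξ = 0.442 × 368 = 162.66 mol/h
Reaction term: ξ·ΔH°_rxn = 162.66 × 10.5 = 1707.9 kJ/h
Sensible, feed 116→25 °C: -5525.5 kJ/h
Outlet flows (mol/h): A 205.34, B 162.66
Sensible, products 25→255 °C: 13404 kJ/h
Q = ΔH = 9586.8 kJ/h = 2.663 kW
Heat supplied = 2.663 kW

Q_in = 2.66 kW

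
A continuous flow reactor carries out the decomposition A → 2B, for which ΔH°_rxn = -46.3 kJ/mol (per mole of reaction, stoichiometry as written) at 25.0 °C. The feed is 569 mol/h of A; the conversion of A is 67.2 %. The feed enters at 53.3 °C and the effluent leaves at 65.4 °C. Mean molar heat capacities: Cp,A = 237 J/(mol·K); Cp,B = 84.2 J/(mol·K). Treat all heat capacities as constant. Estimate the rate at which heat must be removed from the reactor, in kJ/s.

Q_out = 4.76 kJ/s

Extent of reaction ξ = 0.672 × 569 = 382.37 mol/h
Reaction term: ξ·ΔH°_rxn = 382.37 × -46.3 = -17704 kJ/h
Sensible, feed 53.3→25 °C: -3816.3 kJ/h
Outlet flows (mol/h): A 186.63, B 764.74
Sensible, products 25→65.4 °C: 4388.4 kJ/h
Q = ΔH = -17132 kJ/h = -4.7588 kW
Heat removed = 4.7588 kJ/s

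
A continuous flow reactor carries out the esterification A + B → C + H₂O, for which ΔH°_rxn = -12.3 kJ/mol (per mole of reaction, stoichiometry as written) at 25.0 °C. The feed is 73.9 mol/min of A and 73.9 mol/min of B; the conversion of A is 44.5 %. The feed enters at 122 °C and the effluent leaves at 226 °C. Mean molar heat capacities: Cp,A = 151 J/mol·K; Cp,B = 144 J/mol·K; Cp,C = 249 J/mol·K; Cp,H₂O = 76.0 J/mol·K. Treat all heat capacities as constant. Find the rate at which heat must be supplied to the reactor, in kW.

Extent of reaction ξ = 0.445 × 73.9 = 32.886 mol/min
Reaction term: ξ·ΔH°_rxn = 32.886 × -12.3 = -404.49 kJ/min
Sensible, feed 122→25 °C: -2114.6 kJ/min
Outlet flows (mol/min): A 41.015, B 41.015, C 32.886, H₂O 32.886
Sensible, products 25→226 °C: 4580.2 kJ/min
Q = ΔH = 2061.1 kJ/min = 34.351 kW
Heat supplied = 34.351 kW

Q_in = 34.4 kW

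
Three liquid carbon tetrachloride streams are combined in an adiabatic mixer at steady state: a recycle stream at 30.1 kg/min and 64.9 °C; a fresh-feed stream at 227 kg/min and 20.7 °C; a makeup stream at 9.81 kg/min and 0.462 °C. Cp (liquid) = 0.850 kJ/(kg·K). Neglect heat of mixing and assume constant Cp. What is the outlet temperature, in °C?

T_out = 24.9 °C

No heat crosses the boundary, so H_out = H_in.
Σ ṁᵢCp,ᵢTᵢ = 30.1×0.850×64.9 + 227×0.850×20.7 + 9.81×0.850×0.462 = 5658.4
Σ ṁᵢCp,ᵢ = 30.1×0.850 + 227×0.850 + 9.81×0.850 = 226.87
T_out = 5658.4 / 226.87 = 24.941 °C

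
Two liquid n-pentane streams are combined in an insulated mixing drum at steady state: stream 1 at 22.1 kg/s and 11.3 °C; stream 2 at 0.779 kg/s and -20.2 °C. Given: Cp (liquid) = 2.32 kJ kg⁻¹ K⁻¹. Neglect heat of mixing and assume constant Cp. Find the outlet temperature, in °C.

T_out = 10.2 °C

Energy balance with Q = 0: Σ ṁᵢCp,ᵢ(T_out − Tᵢ) = 0
Σ ṁᵢCp,ᵢTᵢ = 22.1×2.32×11.3 + 0.779×2.32×-20.2 = 542.87
Σ ṁᵢCp,ᵢ = 22.1×2.32 + 0.779×2.32 = 53.079
T_out = 542.87 / 53.079 = 10.227 °C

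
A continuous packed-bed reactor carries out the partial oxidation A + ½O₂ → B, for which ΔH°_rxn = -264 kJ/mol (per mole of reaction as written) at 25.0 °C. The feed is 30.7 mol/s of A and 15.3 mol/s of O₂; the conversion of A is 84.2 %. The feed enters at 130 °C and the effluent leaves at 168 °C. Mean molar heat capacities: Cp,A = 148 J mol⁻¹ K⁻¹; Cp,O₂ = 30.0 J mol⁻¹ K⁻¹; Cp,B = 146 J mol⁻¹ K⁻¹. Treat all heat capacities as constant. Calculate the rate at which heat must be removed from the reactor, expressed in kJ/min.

Extent of reaction ξ = 0.842 × 30.7 = 25.849 mol/s
Reaction term: ξ·ΔH°_rxn = 25.849 × -264 = -6824.2 kJ/s
Sensible, feed 130→25 °C: -525.27 kJ/s
Outlet flows (mol/s): A 4.8506, O₂ 2.3753, B 25.849
Sensible, products 25→168 °C: 652.53 kJ/s
Q = ΔH = -6697 kJ/s = -6697 kW
Heat removed = 401820 kJ/min

Q_out = 402000 kJ/min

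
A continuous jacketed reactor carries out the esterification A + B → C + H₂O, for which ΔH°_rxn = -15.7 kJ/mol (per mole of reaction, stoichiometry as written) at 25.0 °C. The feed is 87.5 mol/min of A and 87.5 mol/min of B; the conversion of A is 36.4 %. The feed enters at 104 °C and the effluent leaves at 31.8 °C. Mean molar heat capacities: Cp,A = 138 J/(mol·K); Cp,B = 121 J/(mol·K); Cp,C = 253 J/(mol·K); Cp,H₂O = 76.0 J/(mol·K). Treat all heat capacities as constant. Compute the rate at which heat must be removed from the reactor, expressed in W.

Extent of reaction ξ = 0.364 × 87.5 = 31.85 mol/min
Reaction term: ξ·ΔH°_rxn = 31.85 × -15.7 = -500.04 kJ/min
Sensible, feed 104→25 °C: -1790.3 kJ/min
Outlet flows (mol/min): A 55.65, B 55.65, C 31.85, H₂O 31.85
Sensible, products 25→31.8 °C: 169.27 kJ/min
Q = ΔH = -2121.1 kJ/min = -35.352 kW
Heat removed = 35352 W

Q_out = 35400 W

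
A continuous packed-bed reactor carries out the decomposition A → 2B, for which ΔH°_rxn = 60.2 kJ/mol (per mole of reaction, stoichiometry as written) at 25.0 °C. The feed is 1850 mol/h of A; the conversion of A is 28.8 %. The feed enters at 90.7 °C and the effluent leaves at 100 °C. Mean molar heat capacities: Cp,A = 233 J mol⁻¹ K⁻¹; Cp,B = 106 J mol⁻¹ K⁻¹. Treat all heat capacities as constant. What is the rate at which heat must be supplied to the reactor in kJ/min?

Q_in = 587 kJ/min

Extent of reaction ξ = 0.288 × 1850 = 532.8 mol/h
Reaction term: ξ·ΔH°_rxn = 532.8 × 60.2 = 32075 kJ/h
Sensible, feed 90.7→25 °C: -28320 kJ/h
Outlet flows (mol/h): A 1317.2, B 1065.6
Sensible, products 25→100 °C: 31490 kJ/h
Q = ΔH = 35244 kJ/h = 9.79 kW
Heat supplied = 587.4 kJ/min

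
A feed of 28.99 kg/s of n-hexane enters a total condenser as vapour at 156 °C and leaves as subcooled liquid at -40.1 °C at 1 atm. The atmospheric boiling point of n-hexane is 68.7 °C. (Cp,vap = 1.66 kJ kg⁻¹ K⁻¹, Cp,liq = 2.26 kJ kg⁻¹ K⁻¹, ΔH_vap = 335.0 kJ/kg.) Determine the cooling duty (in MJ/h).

Q_c = 75700 MJ/h

vapour 156→68.7 °C: -144.92 kJ/kg
condensation at 68.7 °C: -335 kJ/kg
liquid 68.7→-40.1 °C: -245.89 kJ/kg
Δh = -144.92 + -335 + -245.89 = -725.81 kJ/kg
Q = ṁ·Δh = 28.99 kg/s × -725.81 kJ/kg = -21041 kJ/s
|Q| = 21041 kW = 75748 MJ/h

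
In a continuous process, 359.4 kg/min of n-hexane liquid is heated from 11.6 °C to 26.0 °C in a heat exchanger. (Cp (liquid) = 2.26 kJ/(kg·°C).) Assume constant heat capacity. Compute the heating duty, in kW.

Q = ṁ·Cp·ΔT = 359.4 × 2.26 × (26.0 − 11.6) = 11696 kJ/min
Converting: 11696 / 60 s = 194.94 kW

Q = 195 kW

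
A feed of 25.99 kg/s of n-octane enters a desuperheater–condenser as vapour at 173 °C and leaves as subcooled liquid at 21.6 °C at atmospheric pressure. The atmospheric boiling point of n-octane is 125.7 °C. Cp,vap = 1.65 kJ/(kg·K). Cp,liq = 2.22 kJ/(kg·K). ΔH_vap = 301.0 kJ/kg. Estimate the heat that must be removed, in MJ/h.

Q_c = 57100 MJ/h

vapour 173→125.7 °C: -78.045 kJ/kg
condensation at 125.7 °C: -301 kJ/kg
liquid 125.7→21.6 °C: -231.1 kJ/kg
Δh = -78.045 + -301 + -231.1 = -610.15 kJ/kg
Q = ṁ·Δh = 25.99 kg/s × -610.15 kJ/kg = -15858 kJ/s
|Q| = 15858 kW = 57088 MJ/h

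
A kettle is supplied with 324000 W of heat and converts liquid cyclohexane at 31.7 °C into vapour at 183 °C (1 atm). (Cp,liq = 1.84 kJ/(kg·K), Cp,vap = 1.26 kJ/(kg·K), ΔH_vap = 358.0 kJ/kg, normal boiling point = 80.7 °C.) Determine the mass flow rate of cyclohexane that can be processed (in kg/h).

ṁ = 2020 kg/h

Δh = 1.84×(80.7−31.7) + 358.0 + 1.26×(183−80.7) = 577.06 kJ/kg
Q = 324000 W = 324 kJ/s = 1.1664e+06 kJ/h
ṁ = Q/Δh = 1.1664e+06 / 577.06 = 2021.3 kg/h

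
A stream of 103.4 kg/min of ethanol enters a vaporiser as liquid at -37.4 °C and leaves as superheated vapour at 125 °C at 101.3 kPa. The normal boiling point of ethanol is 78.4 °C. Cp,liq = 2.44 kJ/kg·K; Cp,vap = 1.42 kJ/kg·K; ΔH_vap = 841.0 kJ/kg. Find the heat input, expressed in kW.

Q = 2050 kW

liquid -37.4→78.4 °C: 282.55 kJ/kg
vaporisation at 78.4 °C: 841 kJ/kg
vapour 78.4→125 °C: 66.172 kJ/kg
Δh = 282.55 + 841 + 66.172 = 1189.7 kJ/kg
Q = ṁ·Δh = 103.4 kg/min × 1189.7 kJ/kg = 123020 kJ/min
|Q| = 2050.3 kW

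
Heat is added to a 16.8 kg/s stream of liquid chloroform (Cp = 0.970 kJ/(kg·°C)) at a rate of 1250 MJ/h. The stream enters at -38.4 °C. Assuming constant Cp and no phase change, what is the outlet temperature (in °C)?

Q = 1250 MJ/h = 347.22 kJ/s
ΔT = Q/(ṁ·Cp) = 347.22/(16.8×0.970) = 21.307 K
T_out = -38.4 + 21.307 = -17.093 °C

T_out = -17.1 °C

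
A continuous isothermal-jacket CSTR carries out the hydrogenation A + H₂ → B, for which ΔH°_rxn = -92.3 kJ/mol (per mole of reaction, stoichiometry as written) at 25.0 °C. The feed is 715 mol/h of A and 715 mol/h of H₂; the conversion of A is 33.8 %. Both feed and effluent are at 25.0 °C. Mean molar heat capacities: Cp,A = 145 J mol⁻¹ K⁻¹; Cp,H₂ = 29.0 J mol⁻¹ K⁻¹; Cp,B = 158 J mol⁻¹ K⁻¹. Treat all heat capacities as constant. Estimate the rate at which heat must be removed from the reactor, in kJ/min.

Extent of reaction ξ = 0.338 × 715 = 241.67 mol/h
Reaction term: ξ·ΔH°_rxn = 241.67 × -92.3 = -22306 kJ/h
Q = ΔH = -22306 kJ/h = -6.1962 kW
Heat removed = 371.77 kJ/min

Q_out = 372 kJ/min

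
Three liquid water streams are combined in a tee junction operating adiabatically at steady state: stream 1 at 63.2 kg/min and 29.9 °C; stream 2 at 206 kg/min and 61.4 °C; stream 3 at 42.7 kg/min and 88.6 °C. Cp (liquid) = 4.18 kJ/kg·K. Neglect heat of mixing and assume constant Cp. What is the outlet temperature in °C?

No heat crosses the boundary, so H_out = H_in.
T_out = Σ ṁᵢCp,ᵢTᵢ / Σ ṁᵢCp,ᵢ
      = 76583 / 1303.7 = 58.741 °C

T_out = 58.7 °C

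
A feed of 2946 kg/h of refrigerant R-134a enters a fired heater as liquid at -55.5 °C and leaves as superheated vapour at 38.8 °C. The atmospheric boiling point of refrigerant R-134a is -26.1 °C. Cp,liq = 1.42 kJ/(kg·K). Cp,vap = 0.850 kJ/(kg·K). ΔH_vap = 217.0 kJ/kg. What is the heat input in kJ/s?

liquid -55.5→-26.1 °C: 41.748 kJ/kg
vaporisation at -26.1 °C: 217 kJ/kg
vapour -26.1→38.8 °C: 55.165 kJ/kg
Δh = 41.748 + 217 + 55.165 = 313.91 kJ/kg
Q = ṁ·Δh = 2946 kg/h × 313.91 kJ/kg = 924790 kJ/h
|Q| = 256.89 kW

Q = 257 kJ/s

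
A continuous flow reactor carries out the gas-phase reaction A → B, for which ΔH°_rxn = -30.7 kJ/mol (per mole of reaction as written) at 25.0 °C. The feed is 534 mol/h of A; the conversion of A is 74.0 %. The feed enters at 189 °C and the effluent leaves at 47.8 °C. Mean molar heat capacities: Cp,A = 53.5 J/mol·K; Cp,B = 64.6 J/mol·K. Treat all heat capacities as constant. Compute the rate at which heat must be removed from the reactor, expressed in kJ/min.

Q_out = 268 kJ/min

Extent of reaction ξ = 0.740 × 534 = 395.16 mol/h
Reaction term: ξ·ΔH°_rxn = 395.16 × -30.7 = -12131 kJ/h
Sensible, feed 189→25 °C: -4685.3 kJ/h
Outlet flows (mol/h): A 138.84, B 395.16
Sensible, products 25→47.8 °C: 751.38 kJ/h
Q = ΔH = -16065 kJ/h = -4.4626 kW
Heat removed = 267.76 kJ/min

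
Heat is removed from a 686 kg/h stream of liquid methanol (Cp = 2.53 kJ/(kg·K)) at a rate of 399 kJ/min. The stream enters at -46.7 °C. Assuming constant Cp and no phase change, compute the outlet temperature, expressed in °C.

Q = 399 kJ/min = 23940 kJ/h
ΔT = Q/(ṁ·Cp) = 23940/(686×2.53) = 13.794 K
T_out = -46.7 − 13.794 = -60.494 °C

T_out = -60.5 °C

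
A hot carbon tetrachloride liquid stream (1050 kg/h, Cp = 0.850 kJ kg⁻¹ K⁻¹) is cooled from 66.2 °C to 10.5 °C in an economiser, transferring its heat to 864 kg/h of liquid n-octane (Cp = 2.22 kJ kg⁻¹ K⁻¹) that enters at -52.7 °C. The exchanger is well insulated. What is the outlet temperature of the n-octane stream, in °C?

Heat released by hot stream: Q = 1050 × 0.850 × (66.2 − 10.5) = 49712 kJ/h
Energy balance on cold side (adiabatic exchanger): Q = ṁ_c·Cp_c·(T_c,out − T_c,in)
T_c,out = -52.7 + 49712/(864 × 2.22) = -26.782 °C

T_c,out = -26.8 °C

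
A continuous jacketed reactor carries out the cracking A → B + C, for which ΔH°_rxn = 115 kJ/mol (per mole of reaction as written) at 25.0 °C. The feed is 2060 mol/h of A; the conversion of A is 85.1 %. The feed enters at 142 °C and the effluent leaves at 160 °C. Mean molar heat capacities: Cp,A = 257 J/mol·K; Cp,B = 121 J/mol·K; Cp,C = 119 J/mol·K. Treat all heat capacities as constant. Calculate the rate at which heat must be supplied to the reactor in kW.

Extent of reaction ξ = 0.851 × 2060 = 1753.1 mol/h
Reaction term: ξ·ΔH°_rxn = 1753.1 × 115 = 201600 kJ/h
Sensible, feed 142→25 °C: -61942 kJ/h
Outlet flows (mol/h): A 306.94, B 1753.1, C 1753.1
Sensible, products 25→160 °C: 67448 kJ/h
Q = ΔH = 207110 kJ/h = 57.53 kW
Heat supplied = 57.53 kW

Q_in = 57.5 kW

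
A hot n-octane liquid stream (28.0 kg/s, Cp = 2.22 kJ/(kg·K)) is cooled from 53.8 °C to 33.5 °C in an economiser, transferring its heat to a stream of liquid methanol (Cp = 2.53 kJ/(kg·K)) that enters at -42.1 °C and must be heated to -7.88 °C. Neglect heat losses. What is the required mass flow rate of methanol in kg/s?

ṁ_c = 14.6 kg/s

Heat released by hot stream: Q = 28.0 × 2.22 × (53.8 − 33.5) = 1261.8 kJ/s
Energy balance on cold side (adiabatic exchanger): Q = ṁ_c·Cp_c·(T_c,out − T_c,in)
ṁ_c = 1261.8 / [2.53 × (-7.88 − -42.1)] = 14.575 kg/s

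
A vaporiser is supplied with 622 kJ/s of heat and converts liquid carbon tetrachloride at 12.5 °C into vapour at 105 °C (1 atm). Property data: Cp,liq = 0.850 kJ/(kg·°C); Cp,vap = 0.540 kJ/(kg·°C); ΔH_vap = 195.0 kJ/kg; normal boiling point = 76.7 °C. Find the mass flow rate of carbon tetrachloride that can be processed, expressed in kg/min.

ṁ = 141 kg/min

Δh = 0.850×(76.7−12.5) + 195.0 + 0.540×(105−76.7) = 264.85 kJ/kg
Q = 622 kJ/s = 622 kJ/s = 37320 kJ/min
ṁ = Q/Δh = 37320 / 264.85 = 140.91 kg/min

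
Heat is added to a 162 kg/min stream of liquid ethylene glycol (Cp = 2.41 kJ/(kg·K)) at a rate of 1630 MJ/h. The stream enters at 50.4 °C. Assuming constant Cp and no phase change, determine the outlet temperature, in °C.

T_out = 120 °C

Q = 1630 MJ/h = 27167 kJ/min
ΔT = Q/(ṁ·Cp) = 27167/(162×2.41) = 69.583 K
T_out = 50.4 + 69.583 = 119.98 °C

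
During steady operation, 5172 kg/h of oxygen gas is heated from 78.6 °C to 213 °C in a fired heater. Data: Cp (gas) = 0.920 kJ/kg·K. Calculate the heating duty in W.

Q = ṁ·Cp·ΔT = 5172 × 0.920 × (213 − 78.6) = 639510 kJ/h
Converting: 639510 / 3600 s = 177.64 kW
Heating duty = 177640 W

Q = 178000 W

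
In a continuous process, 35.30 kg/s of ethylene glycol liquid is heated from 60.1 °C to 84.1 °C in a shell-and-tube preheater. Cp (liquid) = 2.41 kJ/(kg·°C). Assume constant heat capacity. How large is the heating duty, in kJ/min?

Q = 123000 kJ/min

Q = ṁ·Cp·ΔT = 35.30 × 2.41 × (84.1 − 60.1) = 2041.8 kJ/s
Heating duty = 122510 kJ/min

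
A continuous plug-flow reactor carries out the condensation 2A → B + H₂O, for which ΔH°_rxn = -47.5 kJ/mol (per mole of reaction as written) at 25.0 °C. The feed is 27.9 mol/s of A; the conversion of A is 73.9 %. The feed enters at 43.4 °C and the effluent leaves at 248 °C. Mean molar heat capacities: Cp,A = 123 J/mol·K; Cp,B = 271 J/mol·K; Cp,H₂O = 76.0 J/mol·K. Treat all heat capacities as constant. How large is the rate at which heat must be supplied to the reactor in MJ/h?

Q_in = 1600 MJ/h

Extent of reaction ξ = 0.739 × 27.9 / 2 = 10.309 mol/s
Reaction term: ξ·ΔH°_rxn = 10.309 × -47.5 = -489.68 kJ/s
Sensible, feed 43.4→25 °C: -63.143 kJ/s
Outlet flows (mol/s): A 7.2819, B 10.309, H₂O 10.309
Sensible, products 25→248 °C: 997.46 kJ/s
Q = ΔH = 444.64 kJ/s = 444.64 kW
Heat supplied = 1600.7 MJ/h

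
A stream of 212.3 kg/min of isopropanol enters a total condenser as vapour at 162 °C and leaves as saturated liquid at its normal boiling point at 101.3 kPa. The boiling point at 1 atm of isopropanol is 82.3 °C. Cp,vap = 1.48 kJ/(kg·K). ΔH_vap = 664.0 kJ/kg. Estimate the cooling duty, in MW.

vapour 162→82.3 °C: -117.96 kJ/kg
condensation at 82.3 °C: -664 kJ/kg
Δh = -117.96 + -664 = -781.96 kJ/kg
Q = ṁ·Δh = 212.3 kg/min × -781.96 kJ/kg = -166010 kJ/min
|Q| = 2766.8 kW = 2.7668 MW

Q_c = 2.77 MW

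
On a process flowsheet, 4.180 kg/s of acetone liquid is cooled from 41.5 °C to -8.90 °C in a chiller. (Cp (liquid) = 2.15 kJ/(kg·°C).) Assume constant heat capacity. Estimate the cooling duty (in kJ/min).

Q = ṁ·Cp·ΔT = 4.180 × 2.15 × (-8.90 − 41.5) = -452.94 kJ/s
Cooling duty = 27177 kJ/min

Q_c = 27200 kJ/min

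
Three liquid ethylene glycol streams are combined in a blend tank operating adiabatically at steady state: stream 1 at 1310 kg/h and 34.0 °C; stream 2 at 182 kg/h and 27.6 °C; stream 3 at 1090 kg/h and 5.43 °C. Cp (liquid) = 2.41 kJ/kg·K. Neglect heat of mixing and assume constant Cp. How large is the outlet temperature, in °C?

No heat crosses the boundary, so H_out = H_in.
T_out = Σ ṁᵢCp,ᵢTᵢ / Σ ṁᵢCp,ᵢ
      = 133710 / 6222.6 = 21.488 °C

T_out = 21.5 °C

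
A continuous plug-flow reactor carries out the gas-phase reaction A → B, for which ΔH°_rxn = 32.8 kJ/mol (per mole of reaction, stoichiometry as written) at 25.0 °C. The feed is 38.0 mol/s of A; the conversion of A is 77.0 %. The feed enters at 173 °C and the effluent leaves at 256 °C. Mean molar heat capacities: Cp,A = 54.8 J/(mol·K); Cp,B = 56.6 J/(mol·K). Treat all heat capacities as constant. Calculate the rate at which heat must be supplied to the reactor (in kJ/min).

Extent of reaction ξ = 0.770 × 38.0 = 29.26 mol/s
Reaction term: ξ·ΔH°_rxn = 29.26 × 32.8 = 959.73 kJ/s
Sensible, feed 173→25 °C: -308.2 kJ/s
Outlet flows (mol/s): A 8.74, B 29.26
Sensible, products 25→256 °C: 493.2 kJ/s
Q = ΔH = 1144.7 kJ/s = 1144.7 kW
Heat supplied = 68684 kJ/min

Q_in = 68700 kJ/min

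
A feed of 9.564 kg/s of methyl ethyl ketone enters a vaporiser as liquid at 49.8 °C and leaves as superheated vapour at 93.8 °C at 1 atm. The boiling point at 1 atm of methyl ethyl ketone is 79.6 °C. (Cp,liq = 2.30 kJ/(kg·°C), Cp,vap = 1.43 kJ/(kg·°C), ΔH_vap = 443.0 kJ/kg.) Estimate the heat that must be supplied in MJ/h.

liquid 49.8→79.6 °C: 68.54 kJ/kg
vaporisation at 79.6 °C: 443 kJ/kg
vapour 79.6→93.8 °C: 20.306 kJ/kg
Δh = 68.54 + 443 + 20.306 = 531.85 kJ/kg
Q = ṁ·Δh = 9.564 kg/s × 531.85 kJ/kg = 5086.6 kJ/s
|Q| = 5086.6 kW = 18312 MJ/h

Q = 18300 MJ/h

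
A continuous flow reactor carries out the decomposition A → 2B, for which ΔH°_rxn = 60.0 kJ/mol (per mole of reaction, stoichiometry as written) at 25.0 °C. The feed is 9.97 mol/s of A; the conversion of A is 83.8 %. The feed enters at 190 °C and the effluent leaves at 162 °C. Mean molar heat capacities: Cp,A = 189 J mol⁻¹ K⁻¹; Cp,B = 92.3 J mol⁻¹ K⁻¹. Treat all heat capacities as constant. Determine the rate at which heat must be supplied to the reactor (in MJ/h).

Q_in = 1600 MJ/h

Extent of reaction ξ = 0.838 × 9.97 = 8.3549 mol/s
Reaction term: ξ·ΔH°_rxn = 8.3549 × 60.0 = 501.29 kJ/s
Sensible, feed 190→25 °C: -310.91 kJ/s
Outlet flows (mol/s): A 1.6151, B 16.71
Sensible, products 25→162 °C: 253.12 kJ/s
Q = ΔH = 443.49 kJ/s = 443.49 kW
Heat supplied = 1596.6 MJ/h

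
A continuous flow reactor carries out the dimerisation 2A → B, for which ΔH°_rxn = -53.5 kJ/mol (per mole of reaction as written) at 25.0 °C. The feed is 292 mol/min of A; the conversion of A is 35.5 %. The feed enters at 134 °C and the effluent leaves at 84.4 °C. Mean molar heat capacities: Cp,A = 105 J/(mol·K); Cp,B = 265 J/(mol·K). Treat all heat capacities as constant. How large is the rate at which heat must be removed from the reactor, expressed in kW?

Extent of reaction ξ = 0.355 × 292 / 2 = 51.83 mol/min
Reaction term: ξ·ΔH°_rxn = 51.83 × -53.5 = -2772.9 kJ/min
Sensible, feed 134→25 °C: -3341.9 kJ/min
Outlet flows (mol/min): A 188.34, B 51.83
Sensible, products 25→84.4 °C: 1990.5 kJ/min
Q = ΔH = -4124.3 kJ/min = -68.739 kW
Heat removed = 68.739 kW

Q_out = 68.7 kW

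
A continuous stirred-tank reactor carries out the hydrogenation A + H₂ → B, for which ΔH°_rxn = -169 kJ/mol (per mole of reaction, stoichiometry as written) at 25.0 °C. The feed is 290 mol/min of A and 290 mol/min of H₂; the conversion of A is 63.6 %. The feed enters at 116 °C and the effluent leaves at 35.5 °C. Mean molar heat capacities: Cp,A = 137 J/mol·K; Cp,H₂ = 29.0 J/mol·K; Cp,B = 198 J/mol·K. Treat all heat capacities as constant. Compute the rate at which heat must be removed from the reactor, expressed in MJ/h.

Q_out = 2100 MJ/h

Extent of reaction ξ = 0.636 × 290 = 184.44 mol/min
Reaction term: ξ·ΔH°_rxn = 184.44 × -169 = -31170 kJ/min
Sensible, feed 116→25 °C: -4380.7 kJ/min
Outlet flows (mol/min): A 105.56, H₂ 105.56, B 184.44
Sensible, products 25→35.5 °C: 567.44 kJ/min
Q = ΔH = -34984 kJ/min = -583.06 kW
Heat removed = 2099 MJ/h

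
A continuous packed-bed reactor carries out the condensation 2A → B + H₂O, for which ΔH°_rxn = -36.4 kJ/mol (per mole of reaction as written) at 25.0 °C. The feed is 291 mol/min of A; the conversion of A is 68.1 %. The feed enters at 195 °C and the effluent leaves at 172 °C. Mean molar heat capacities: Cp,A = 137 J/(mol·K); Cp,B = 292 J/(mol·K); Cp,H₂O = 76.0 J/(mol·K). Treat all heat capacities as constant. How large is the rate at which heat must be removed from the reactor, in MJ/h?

Q_out = 189 MJ/h

Extent of reaction ξ = 0.681 × 291 / 2 = 99.086 mol/min
Reaction term: ξ·ΔH°_rxn = 99.086 × -36.4 = -3606.7 kJ/min
Sensible, feed 195→25 °C: -6777.4 kJ/min
Outlet flows (mol/min): A 92.829, B 99.086, H₂O 99.086
Sensible, products 25→172 °C: 7229.6 kJ/min
Q = ΔH = -3154.5 kJ/min = -52.575 kW
Heat removed = 189.27 MJ/h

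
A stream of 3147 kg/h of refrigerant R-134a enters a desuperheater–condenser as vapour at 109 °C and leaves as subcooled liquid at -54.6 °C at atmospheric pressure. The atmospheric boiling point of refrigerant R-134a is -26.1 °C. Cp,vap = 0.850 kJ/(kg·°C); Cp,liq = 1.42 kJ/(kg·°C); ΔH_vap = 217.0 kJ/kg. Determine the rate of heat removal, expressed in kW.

vapour 109→-26.1 °C: -114.83 kJ/kg
condensation at -26.1 °C: -217 kJ/kg
liquid -26.1→-54.6 °C: -40.47 kJ/kg
Δh = -114.83 + -217 + -40.47 = -372.31 kJ/kg
Q = ṁ·Δh = 3147 kg/h × -372.31 kJ/kg = -1.1716e+06 kJ/h
|Q| = 325.46 kW

Q_c = 325 kW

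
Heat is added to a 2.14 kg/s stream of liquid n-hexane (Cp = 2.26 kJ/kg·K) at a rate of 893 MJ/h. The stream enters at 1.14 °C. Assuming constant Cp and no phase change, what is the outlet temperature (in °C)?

Q = 893 MJ/h = 248.06 kJ/s
ΔT = Q/(ṁ·Cp) = 248.06/(2.14×2.26) = 51.289 K
T_out = 1.14 + 51.289 = 52.429 °C

T_out = 52.4 °C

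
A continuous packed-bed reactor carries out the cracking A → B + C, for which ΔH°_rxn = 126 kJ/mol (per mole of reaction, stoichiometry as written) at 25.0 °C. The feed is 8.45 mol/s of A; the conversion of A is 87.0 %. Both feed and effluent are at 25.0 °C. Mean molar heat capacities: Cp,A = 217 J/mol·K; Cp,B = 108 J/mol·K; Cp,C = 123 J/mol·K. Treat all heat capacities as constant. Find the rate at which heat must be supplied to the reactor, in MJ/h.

Q_in = 3330 MJ/h

Extent of reaction ξ = 0.870 × 8.45 = 7.3515 mol/s
Reaction term: ξ·ΔH°_rxn = 7.3515 × 126 = 926.29 kJ/s
Q = ΔH = 926.29 kJ/s = 926.29 kW
Heat supplied = 3334.6 MJ/h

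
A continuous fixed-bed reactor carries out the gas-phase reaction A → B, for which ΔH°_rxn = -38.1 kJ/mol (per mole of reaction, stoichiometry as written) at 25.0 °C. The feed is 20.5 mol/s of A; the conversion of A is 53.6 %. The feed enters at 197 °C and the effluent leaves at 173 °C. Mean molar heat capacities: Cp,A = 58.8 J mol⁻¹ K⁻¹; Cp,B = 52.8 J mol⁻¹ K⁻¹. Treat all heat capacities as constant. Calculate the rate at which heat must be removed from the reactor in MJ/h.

Extent of reaction ξ = 0.536 × 20.5 = 10.988 mol/s
Reaction term: ξ·ΔH°_rxn = 10.988 × -38.1 = -418.64 kJ/s
Sensible, feed 197→25 °C: -207.33 kJ/s
Outlet flows (mol/s): A 9.512, B 10.988
Sensible, products 25→173 °C: 168.64 kJ/s
Q = ΔH = -457.33 kJ/s = -457.33 kW
Heat removed = 1646.4 MJ/h

Q_out = 1650 MJ/h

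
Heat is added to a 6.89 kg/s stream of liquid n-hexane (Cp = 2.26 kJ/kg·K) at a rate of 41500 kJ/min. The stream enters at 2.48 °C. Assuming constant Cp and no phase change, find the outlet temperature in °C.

Q = 41500 kJ/min = 691.67 kJ/s
ΔT = Q/(ṁ·Cp) = 691.67/(6.89×2.26) = 44.419 K
T_out = 2.48 + 44.419 = 46.899 °C

T_out = 46.9 °C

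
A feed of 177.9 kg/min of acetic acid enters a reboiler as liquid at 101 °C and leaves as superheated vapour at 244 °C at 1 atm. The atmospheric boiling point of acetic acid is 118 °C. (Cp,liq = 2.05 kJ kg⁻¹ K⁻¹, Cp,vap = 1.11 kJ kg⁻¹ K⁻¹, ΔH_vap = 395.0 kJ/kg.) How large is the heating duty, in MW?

Q = 1.69 MW

liquid 101→118 °C: 34.85 kJ/kg
vaporisation at 118 °C: 395 kJ/kg
vapour 118→244 °C: 139.86 kJ/kg
Δh = 34.85 + 395 + 139.86 = 569.71 kJ/kg
Q = ṁ·Δh = 177.9 kg/min × 569.71 kJ/kg = 101350 kJ/min
|Q| = 1689.2 kW = 1.6892 MW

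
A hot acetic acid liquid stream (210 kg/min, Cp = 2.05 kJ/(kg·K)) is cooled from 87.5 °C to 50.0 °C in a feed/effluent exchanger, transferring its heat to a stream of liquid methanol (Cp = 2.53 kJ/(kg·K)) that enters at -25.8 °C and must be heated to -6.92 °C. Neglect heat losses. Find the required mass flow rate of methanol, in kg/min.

ṁ_c = 338 kg/min

Heat released by hot stream: Q = 210 × 2.05 × (87.5 − 50.0) = 16144 kJ/min
Energy balance on cold side (adiabatic exchanger): Q = ṁ_c·Cp_c·(T_c,out − T_c,in)
ṁ_c = 16144 / [2.53 × (-6.92 − -25.8)] = 337.97 kg/min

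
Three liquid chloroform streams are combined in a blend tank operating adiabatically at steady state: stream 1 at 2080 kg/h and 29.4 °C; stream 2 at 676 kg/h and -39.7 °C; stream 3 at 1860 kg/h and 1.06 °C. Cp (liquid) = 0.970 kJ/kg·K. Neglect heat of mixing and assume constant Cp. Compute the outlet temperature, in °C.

Adiabatic, steady state ⇒ Σ ṁᵢCp,ᵢ(T_out − Tᵢ) = 0
Σ ṁᵢCp,ᵢTᵢ = 2080×0.970×29.4 + 676×0.970×-39.7 + 1860×0.970×1.06 = 35198
Σ ṁᵢCp,ᵢ = 2080×0.970 + 676×0.970 + 1860×0.970 = 4477.5
T_out = 35198 / 4477.5 = 7.861 °C

T_out = 7.86 °C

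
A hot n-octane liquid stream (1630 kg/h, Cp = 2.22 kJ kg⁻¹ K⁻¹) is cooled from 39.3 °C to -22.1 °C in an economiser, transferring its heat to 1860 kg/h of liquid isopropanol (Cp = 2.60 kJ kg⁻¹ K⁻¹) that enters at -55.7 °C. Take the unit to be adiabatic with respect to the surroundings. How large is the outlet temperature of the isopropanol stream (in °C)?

Heat released by hot stream: Q = 1630 × 2.22 × (39.3 − -22.1) = 222180 kJ/h
Energy balance on cold side (adiabatic exchanger): Q = ṁ_c·Cp_c·(T_c,out − T_c,in)
T_c,out = -55.7 + 222180/(1860 × 2.60) = -9.7567 °C

T_c,out = -9.76 °C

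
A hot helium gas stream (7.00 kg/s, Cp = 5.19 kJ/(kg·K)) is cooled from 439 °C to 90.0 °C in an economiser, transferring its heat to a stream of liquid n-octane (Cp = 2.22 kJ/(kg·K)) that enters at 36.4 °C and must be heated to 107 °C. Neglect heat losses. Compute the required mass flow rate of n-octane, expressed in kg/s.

Heat released by hot stream: Q = 7.00 × 5.19 × (439 − 90.0) = 12679 kJ/s
Energy balance on cold side (adiabatic exchanger): Q = ṁ_c·Cp_c·(T_c,out − T_c,in)
ṁ_c = 12679 / [2.22 × (107 − 36.4)] = 80.897 kg/s

ṁ_c = 80.9 kg/s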